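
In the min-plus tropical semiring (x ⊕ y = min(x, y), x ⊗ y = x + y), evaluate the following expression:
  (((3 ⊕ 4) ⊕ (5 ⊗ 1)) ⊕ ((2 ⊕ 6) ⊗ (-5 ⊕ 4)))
(((3 ⊕ 4) ⊕ (5 ⊗ 1)) ⊕ ((2 ⊕ 6) ⊗ (-5 ⊕ 4))) = -3

Expand innermost to outermost. Recall ⊕ takes the minimum of its arguments and ⊗ takes their sum. Working out the expression (((3 ⊕ 4) ⊕ (5 ⊗ 1)) ⊕ ((2 ⊕ 6) ⊗ (-5 ⊕ 4))) gives -3.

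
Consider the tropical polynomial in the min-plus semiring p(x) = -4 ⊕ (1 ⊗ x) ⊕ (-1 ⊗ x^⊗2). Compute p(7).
p(7) = -4

A tropical monomial a ⊗ x^⊗i evaluates to a + i · x. Evaluating each term at x = 7:
  Term 0 contributes -4 + 0 · 7 = -4
  Term 1 contributes 1 + 1 · 7 = 8
  Term 2 contributes -1 + 2 · 7 = 13
p(7) = ⊕ of these = min[-4, 8, 13] = -4.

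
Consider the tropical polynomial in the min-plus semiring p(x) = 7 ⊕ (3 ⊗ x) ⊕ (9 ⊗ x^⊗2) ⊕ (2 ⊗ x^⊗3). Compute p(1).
p(1) = 4

A tropical monomial a ⊗ x^⊗i evaluates to a + i · x. Evaluating each term at x = 1:
  Term 0 contributes 7 + 0 · 1 = 7
  Term 1 contributes 3 + 1 · 1 = 4
  Term 2 contributes 9 + 2 · 1 = 11
  Term 3 contributes 2 + 3 · 1 = 5
p(1) = ⊕ of these = min[7, 4, 11, 5] = 4.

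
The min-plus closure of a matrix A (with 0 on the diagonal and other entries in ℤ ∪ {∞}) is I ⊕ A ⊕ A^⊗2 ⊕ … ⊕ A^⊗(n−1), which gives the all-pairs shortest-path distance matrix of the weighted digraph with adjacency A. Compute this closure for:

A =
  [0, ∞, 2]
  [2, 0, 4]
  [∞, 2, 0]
Closure =
  [0, 4, 2]
  [2, 0, 4]
  [4, 2, 0]

This is the Floyd-Warshall all-pairs shortest-path computation. For each intermediate vertex k = 0, 1, …, 2, update dist[i][j] ← min(dist[i][j], dist[i][k] + dist[k][j]). The final matrix gives, for each (i, j), the minimum total weight of any directed path from i to j (possibly empty when i = j).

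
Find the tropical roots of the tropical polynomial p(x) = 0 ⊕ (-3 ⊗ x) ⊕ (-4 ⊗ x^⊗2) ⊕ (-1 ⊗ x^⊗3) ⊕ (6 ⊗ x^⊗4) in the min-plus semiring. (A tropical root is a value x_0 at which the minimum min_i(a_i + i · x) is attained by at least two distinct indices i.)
Roots: {-7, -3, 1, 3}

Each tropical root is a break point of the lower envelope of the lines y = a_i + i · x (there are 5 lines, with slopes 0, 1, ..., 4). Only the lines that attain the minimum somewhere contribute to roots; other lines are dominated. Here the surviving (envelope) indices are i = 4, i = 3, i = 2, i = 1, i = 0.
Intersections between consecutive envelope lines give the roots: for adjacent envelope indices i < j the intersection is x = (a_i − a_j) / (j − i). Reading off the sorted break points: {-7, -3, 1, 3}.
Verification: at each break x_0, at least two indices attain the minimum of min_i(a_i + i · x_0).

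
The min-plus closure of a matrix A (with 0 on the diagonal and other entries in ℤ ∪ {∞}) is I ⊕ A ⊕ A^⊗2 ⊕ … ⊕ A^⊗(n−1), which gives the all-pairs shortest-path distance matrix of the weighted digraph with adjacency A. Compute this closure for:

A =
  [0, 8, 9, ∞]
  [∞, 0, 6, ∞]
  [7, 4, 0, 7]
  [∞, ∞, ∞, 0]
Closure =
  [0, 8, 9, 16]
  [13, 0, 6, 13]
  [7, 4, 0, 7]
  [∞, ∞, ∞, 0]

This is the Floyd-Warshall all-pairs shortest-path computation. For each intermediate vertex k = 0, 1, …, 3, update dist[i][j] ← min(dist[i][j], dist[i][k] + dist[k][j]). The final matrix gives, for each (i, j), the minimum total weight of any directed path from i to j (possibly empty when i = j).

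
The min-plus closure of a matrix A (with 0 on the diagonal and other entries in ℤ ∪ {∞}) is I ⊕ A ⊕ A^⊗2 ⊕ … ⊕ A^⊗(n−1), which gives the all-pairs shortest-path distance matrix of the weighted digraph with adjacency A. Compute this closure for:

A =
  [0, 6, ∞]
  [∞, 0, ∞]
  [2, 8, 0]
Closure =
  [0, 6, ∞]
  [∞, 0, ∞]
  [2, 8, 0]

This is the Floyd-Warshall all-pairs shortest-path computation. For each intermediate vertex k = 0, 1, …, 2, update dist[i][j] ← min(dist[i][j], dist[i][k] + dist[k][j]). The final matrix gives, for each (i, j), the minimum total weight of any directed path from i to j (possibly empty when i = j).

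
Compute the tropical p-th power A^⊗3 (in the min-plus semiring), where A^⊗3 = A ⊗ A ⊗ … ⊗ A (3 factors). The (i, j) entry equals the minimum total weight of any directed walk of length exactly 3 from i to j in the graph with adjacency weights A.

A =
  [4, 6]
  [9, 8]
A^⊗3 =
  [12, 14]
  [17, 19]

Each entry (A^⊗3)_ij equals the minimum over all length-3 walks i = v_0 → v_1 → … → v_3 = j of Σ_t A[v_t][v_{t+1}]. For example, for (i, j) = (0, 1) we minimise over 4 possible intermediate vertex sequences; the minimum is 14, attained along the walk 0 → 0 → 0 → 1.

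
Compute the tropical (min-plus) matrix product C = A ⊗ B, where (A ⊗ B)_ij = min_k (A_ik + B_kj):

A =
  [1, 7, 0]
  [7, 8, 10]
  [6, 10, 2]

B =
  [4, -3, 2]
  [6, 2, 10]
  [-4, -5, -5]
A ⊗ B =
  [-4, -5, -5]
  [6, 4, 5]
  [-2, -3, -3]

Apply the min-plus product entry-by-entry:
  C[0][0] = min over k of (A[0][0] + B[0][0] = 1 + 4 = 5, A[0][1] + B[1][0] = 7 + 6 = 13, A[0][2] + B[2][0] = 0 + -4 = -4) = -4 (attained at k = 2)
  C[0][1] = min over k of (A[0][0] + B[0][1] = 1 + -3 = -2, A[0][1] + B[1][1] = 7 + 2 = 9, A[0][2] + B[2][1] = 0 + -5 = -5) = -5 (attained at k = 2)
  C[0][2] = min over k of (A[0][0] + B[0][2] = 1 + 2 = 3, A[0][1] + B[1][2] = 7 + 10 = 17, A[0][2] + B[2][2] = 0 + -5 = -5) = -5 (attained at k = 2)
  C[1][0] = min over k of (A[1][0] + B[0][0] = 7 + 4 = 11, A[1][1] + B[1][0] = 8 + 6 = 14, A[1][2] + B[2][0] = 10 + -4 = 6) = 6 (attained at k = 2)
  C[1][1] = min over k of (A[1][0] + B[0][1] = 7 + -3 = 4, A[1][1] + B[1][1] = 8 + 2 = 10, A[1][2] + B[2][1] = 10 + -5 = 5) = 4 (attained at k = 0)
  C[1][2] = min over k of (A[1][0] + B[0][2] = 7 + 2 = 9, A[1][1] + B[1][2] = 8 + 10 = 18, A[1][2] + B[2][2] = 10 + -5 = 5) = 5 (attained at k = 2)
  C[2][0] = min over k of (A[2][0] + B[0][0] = 6 + 4 = 10, A[2][1] + B[1][0] = 10 + 6 = 16, A[2][2] + B[2][0] = 2 + -4 = -2) = -2 (attained at k = 2)
  C[2][1] = min over k of (A[2][0] + B[0][1] = 6 + -3 = 3, A[2][1] + B[1][1] = 10 + 2 = 12, A[2][2] + B[2][1] = 2 + -5 = -3) = -3 (attained at k = 2)
  C[2][2] = min over k of (A[2][0] + B[0][2] = 6 + 2 = 8, A[2][1] + B[1][2] = 10 + 10 = 20, A[2][2] + B[2][2] = 2 + -5 = -3) = -3 (attained at k = 2)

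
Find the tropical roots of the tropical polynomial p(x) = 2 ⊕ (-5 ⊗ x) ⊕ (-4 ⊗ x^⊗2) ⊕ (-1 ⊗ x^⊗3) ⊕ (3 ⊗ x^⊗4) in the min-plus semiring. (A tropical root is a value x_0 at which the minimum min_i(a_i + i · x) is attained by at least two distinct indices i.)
Roots: {-4, -3, -1, 7}

Each tropical root is a break point of the lower envelope of the lines y = a_i + i · x (there are 5 lines, with slopes 0, 1, ..., 4). Only the lines that attain the minimum somewhere contribute to roots; other lines are dominated. Here the surviving (envelope) indices are i = 4, i = 3, i = 2, i = 1, i = 0.
Intersections between consecutive envelope lines give the roots: for adjacent envelope indices i < j the intersection is x = (a_i − a_j) / (j − i). Reading off the sorted break points: {-4, -3, -1, 7}.
Verification: at each break x_0, at least two indices attain the minimum of min_i(a_i + i · x_0).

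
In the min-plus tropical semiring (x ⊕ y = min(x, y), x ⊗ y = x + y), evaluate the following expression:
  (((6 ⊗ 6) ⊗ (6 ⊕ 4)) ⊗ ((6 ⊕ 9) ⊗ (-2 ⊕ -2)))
(((6 ⊗ 6) ⊗ (6 ⊕ 4)) ⊗ ((6 ⊕ 9) ⊗ (-2 ⊕ -2))) = 20

Expand innermost to outermost. Recall ⊕ takes the minimum of its arguments and ⊗ takes their sum. Working out the expression (((6 ⊗ 6) ⊗ (6 ⊕ 4)) ⊗ ((6 ⊕ 9) ⊗ (-2 ⊕ -2))) gives 20.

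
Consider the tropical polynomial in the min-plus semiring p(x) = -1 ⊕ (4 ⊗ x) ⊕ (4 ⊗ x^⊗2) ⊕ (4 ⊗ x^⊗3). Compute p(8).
p(8) = -1

A tropical monomial a ⊗ x^⊗i evaluates to a + i · x. Evaluating each term at x = 8:
  Term 0 contributes -1 + 0 · 8 = -1
  Term 1 contributes 4 + 1 · 8 = 12
  Term 2 contributes 4 + 2 · 8 = 20
  Term 3 contributes 4 + 3 · 8 = 28
p(8) = ⊕ of these = min[-1, 12, 20, 28] = -1.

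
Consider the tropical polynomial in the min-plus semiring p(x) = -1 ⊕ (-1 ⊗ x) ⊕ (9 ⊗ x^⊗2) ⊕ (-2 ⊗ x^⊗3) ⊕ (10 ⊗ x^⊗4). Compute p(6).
p(6) = -1

A tropical monomial a ⊗ x^⊗i evaluates to a + i · x. Evaluating each term at x = 6:
  Term 0 contributes -1 + 0 · 6 = -1
  Term 1 contributes -1 + 1 · 6 = 5
  Term 2 contributes 9 + 2 · 6 = 21
  Term 3 contributes -2 + 3 · 6 = 16
  Term 4 contributes 10 + 4 · 6 = 34
p(6) = ⊕ of these = min[-1, 5, 21, 16, 34] = -1.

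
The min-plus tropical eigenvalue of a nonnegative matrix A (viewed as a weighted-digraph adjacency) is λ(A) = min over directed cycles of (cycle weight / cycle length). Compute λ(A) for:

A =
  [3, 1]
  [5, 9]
λ(A) = 3

Enumerate directed cycles and compute their means (weight / length). Sample:
  cycle 0 → 0: weight = 3, length = 1, mean = 3/1 ≈ 3.000
  cycle 1 → 1: weight = 9, length = 1, mean = 9/1 ≈ 9.000
  cycle 0 → 1 → 0: weight = 6, length = 2, mean = 6/2 ≈ 3.000
  cycle 1 → 0 → 1: weight = 6, length = 2, mean = 6/2 ≈ 3.000
Minimum mean = 3.000, attained e.g. along the cycle 0 → 0 with weight 3 and length 1. So λ(A) = 3/1 = 3.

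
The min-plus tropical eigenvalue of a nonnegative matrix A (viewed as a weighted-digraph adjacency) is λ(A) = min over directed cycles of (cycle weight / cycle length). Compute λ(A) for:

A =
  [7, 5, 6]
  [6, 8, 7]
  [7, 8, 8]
λ(A) = 11/2

Enumerate directed cycles and compute their means (weight / length). Sample:
  cycle 0 → 0: weight = 7, length = 1, mean = 7/1 ≈ 7.000
  cycle 1 → 1: weight = 8, length = 1, mean = 8/1 ≈ 8.000
  cycle 2 → 2: weight = 8, length = 1, mean = 8/1 ≈ 8.000
  cycle 0 → 1 → 0: weight = 11, length = 2, mean = 11/2 ≈ 5.500
  cycle 0 → 2 → 0: weight = 13, length = 2, mean = 13/2 ≈ 6.500
  cycle 1 → 0 → 1: weight = 11, length = 2, mean = 11/2 ≈ 5.500
Minimum mean = 5.500, attained e.g. along the cycle 0 → 1 → 0 with weight 11 and length 2. So λ(A) = 11/2 = 11/2.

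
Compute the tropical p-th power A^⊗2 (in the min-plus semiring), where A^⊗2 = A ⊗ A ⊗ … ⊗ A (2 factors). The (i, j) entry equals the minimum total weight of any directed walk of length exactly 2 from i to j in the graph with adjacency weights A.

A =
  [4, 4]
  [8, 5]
A^⊗2 =
  [8, 8]
  [12, 10]

Each entry (A^⊗2)_ij equals the minimum over all length-2 walks i = v_0 → v_1 → … → v_2 = j of Σ_t A[v_t][v_{t+1}]. For example, for (i, j) = (0, 1) we minimise over 2 possible intermediate vertex sequences; the minimum is 8, attained along the walk 0 → 0 → 1.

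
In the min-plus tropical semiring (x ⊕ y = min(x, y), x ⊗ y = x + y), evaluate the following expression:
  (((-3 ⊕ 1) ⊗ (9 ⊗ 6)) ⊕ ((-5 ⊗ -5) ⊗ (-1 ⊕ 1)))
(((-3 ⊕ 1) ⊗ (9 ⊗ 6)) ⊕ ((-5 ⊗ -5) ⊗ (-1 ⊕ 1))) = -11

Expand innermost to outermost. Recall ⊕ takes the minimum of its arguments and ⊗ takes their sum. Working out the expression (((-3 ⊕ 1) ⊗ (9 ⊗ 6)) ⊕ ((-5 ⊗ -5) ⊗ (-1 ⊕ 1))) gives -11.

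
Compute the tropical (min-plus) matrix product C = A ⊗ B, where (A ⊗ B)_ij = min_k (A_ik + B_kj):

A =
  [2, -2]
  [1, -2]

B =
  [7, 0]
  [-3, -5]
A ⊗ B =
  [-5, -7]
  [-5, -7]

Apply the min-plus product entry-by-entry:
  C[0][0] = min over k of (A[0][0] + B[0][0] = 2 + 7 = 9, A[0][1] + B[1][0] = -2 + -3 = -5) = -5 (attained at k = 1)
  C[0][1] = min over k of (A[0][0] + B[0][1] = 2 + 0 = 2, A[0][1] + B[1][1] = -2 + -5 = -7) = -7 (attained at k = 1)
  C[1][0] = min over k of (A[1][0] + B[0][0] = 1 + 7 = 8, A[1][1] + B[1][0] = -2 + -3 = -5) = -5 (attained at k = 1)
  C[1][1] = min over k of (A[1][0] + B[0][1] = 1 + 0 = 1, A[1][1] + B[1][1] = -2 + -5 = -7) = -7 (attained at k = 1)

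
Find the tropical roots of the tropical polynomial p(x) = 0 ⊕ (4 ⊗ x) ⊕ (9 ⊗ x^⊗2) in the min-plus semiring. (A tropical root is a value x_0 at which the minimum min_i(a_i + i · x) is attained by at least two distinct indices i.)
Roots: {-5, -4}

Each tropical root is a break point of the lower envelope of the lines y = a_i + i · x (there are 3 lines, with slopes 0, 1, ..., 2). Only the lines that attain the minimum somewhere contribute to roots; other lines are dominated. Here the surviving (envelope) indices are i = 2, i = 1, i = 0.
Intersections between consecutive envelope lines give the roots: for adjacent envelope indices i < j the intersection is x = (a_i − a_j) / (j − i). Reading off the sorted break points: {-5, -4}.
Verification: at each break x_0, at least two indices attain the minimum of min_i(a_i + i · x_0).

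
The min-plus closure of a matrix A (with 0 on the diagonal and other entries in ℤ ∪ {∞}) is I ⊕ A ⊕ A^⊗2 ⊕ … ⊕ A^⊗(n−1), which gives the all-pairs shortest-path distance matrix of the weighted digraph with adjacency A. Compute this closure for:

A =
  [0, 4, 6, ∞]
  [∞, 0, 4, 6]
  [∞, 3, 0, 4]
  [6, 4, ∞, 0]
Closure =
  [0, 4, 6, 10]
  [12, 0, 4, 6]
  [10, 3, 0, 4]
  [6, 4, 8, 0]

This is the Floyd-Warshall all-pairs shortest-path computation. For each intermediate vertex k = 0, 1, …, 3, update dist[i][j] ← min(dist[i][j], dist[i][k] + dist[k][j]). The final matrix gives, for each (i, j), the minimum total weight of any directed path from i to j (possibly empty when i = j).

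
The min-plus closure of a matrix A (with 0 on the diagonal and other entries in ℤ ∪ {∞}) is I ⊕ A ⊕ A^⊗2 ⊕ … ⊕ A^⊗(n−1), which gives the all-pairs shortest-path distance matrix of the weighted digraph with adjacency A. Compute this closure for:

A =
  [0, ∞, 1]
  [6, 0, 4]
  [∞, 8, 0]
Closure =
  [0, 9, 1]
  [6, 0, 4]
  [14, 8, 0]

This is the Floyd-Warshall all-pairs shortest-path computation. For each intermediate vertex k = 0, 1, …, 2, update dist[i][j] ← min(dist[i][j], dist[i][k] + dist[k][j]). The final matrix gives, for each (i, j), the minimum total weight of any directed path from i to j (possibly empty when i = j).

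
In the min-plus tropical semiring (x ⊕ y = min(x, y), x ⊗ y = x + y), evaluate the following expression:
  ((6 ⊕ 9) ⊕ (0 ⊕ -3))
((6 ⊕ 9) ⊕ (0 ⊕ -3)) = -3

Expand innermost to outermost. Recall ⊕ takes the minimum of its arguments and ⊗ takes their sum. Working out the expression ((6 ⊕ 9) ⊕ (0 ⊕ -3)) gives -3.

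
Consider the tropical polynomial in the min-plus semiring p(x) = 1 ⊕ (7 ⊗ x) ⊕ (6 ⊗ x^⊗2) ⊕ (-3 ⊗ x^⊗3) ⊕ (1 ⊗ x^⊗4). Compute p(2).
p(2) = 1

A tropical monomial a ⊗ x^⊗i evaluates to a + i · x. Evaluating each term at x = 2:
  Term 0 contributes 1 + 0 · 2 = 1
  Term 1 contributes 7 + 1 · 2 = 9
  Term 2 contributes 6 + 2 · 2 = 10
  Term 3 contributes -3 + 3 · 2 = 3
  Term 4 contributes 1 + 4 · 2 = 9
p(2) = ⊕ of these = min[1, 9, 10, 3, 9] = 1.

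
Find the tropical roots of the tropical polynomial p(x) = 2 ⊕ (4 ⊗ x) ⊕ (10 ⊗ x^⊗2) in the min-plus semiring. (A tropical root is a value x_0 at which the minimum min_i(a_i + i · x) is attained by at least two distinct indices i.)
Roots: {-6, -2}

Each tropical root is a break point of the lower envelope of the lines y = a_i + i · x (there are 3 lines, with slopes 0, 1, ..., 2). Only the lines that attain the minimum somewhere contribute to roots; other lines are dominated. Here the surviving (envelope) indices are i = 2, i = 1, i = 0.
Intersections between consecutive envelope lines give the roots: for adjacent envelope indices i < j the intersection is x = (a_i − a_j) / (j − i). Reading off the sorted break points: {-6, -2}.
Verification: at each break x_0, at least two indices attain the minimum of min_i(a_i + i · x_0).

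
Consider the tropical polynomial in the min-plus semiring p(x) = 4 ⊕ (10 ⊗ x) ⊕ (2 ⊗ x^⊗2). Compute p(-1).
p(-1) = 0

A tropical monomial a ⊗ x^⊗i evaluates to a + i · x. Evaluating each term at x = -1:
  Term 0 contributes 4 + 0 · -1 = 4
  Term 1 contributes 10 + 1 · -1 = 9
  Term 2 contributes 2 + 2 · -1 = 0
p(-1) = ⊕ of these = min[4, 9, 0] = 0.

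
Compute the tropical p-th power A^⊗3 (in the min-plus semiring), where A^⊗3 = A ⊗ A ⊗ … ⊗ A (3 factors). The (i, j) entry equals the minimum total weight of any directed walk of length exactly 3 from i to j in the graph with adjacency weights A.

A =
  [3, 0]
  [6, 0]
A^⊗3 =
  [6, 0]
  [6, 0]

Each entry (A^⊗3)_ij equals the minimum over all length-3 walks i = v_0 → v_1 → … → v_3 = j of Σ_t A[v_t][v_{t+1}]. For example, for (i, j) = (0, 1) we minimise over 4 possible intermediate vertex sequences; the minimum is 0, attained along the walk 0 → 1 → 1 → 1.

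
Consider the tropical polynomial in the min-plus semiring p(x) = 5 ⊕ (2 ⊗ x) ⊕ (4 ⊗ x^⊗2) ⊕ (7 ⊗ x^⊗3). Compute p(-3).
p(-3) = -2

A tropical monomial a ⊗ x^⊗i evaluates to a + i · x. Evaluating each term at x = -3:
  Term 0 contributes 5 + 0 · -3 = 5
  Term 1 contributes 2 + 1 · -3 = -1
  Term 2 contributes 4 + 2 · -3 = -2
  Term 3 contributes 7 + 3 · -3 = -2
p(-3) = ⊕ of these = min[5, -1, -2, -2] = -2.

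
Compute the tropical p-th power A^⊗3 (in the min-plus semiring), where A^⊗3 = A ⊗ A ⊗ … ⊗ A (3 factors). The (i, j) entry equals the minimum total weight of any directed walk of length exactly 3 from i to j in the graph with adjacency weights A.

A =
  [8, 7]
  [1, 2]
A^⊗3 =
  [10, 11]
  [5, 6]

Each entry (A^⊗3)_ij equals the minimum over all length-3 walks i = v_0 → v_1 → … → v_3 = j of Σ_t A[v_t][v_{t+1}]. For example, for (i, j) = (0, 1) we minimise over 4 possible intermediate vertex sequences; the minimum is 11, attained along the walk 0 → 1 → 1 → 1.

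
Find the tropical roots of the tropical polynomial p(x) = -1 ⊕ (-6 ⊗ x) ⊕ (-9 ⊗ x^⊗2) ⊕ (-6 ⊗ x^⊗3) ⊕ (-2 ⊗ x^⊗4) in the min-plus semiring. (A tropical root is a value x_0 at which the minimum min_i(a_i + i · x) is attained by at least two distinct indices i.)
Roots: {-4, -3, 3, 5}

Each tropical root is a break point of the lower envelope of the lines y = a_i + i · x (there are 5 lines, with slopes 0, 1, ..., 4). Only the lines that attain the minimum somewhere contribute to roots; other lines are dominated. Here the surviving (envelope) indices are i = 4, i = 3, i = 2, i = 1, i = 0.
Intersections between consecutive envelope lines give the roots: for adjacent envelope indices i < j the intersection is x = (a_i − a_j) / (j − i). Reading off the sorted break points: {-4, -3, 3, 5}.
Verification: at each break x_0, at least two indices attain the minimum of min_i(a_i + i · x_0).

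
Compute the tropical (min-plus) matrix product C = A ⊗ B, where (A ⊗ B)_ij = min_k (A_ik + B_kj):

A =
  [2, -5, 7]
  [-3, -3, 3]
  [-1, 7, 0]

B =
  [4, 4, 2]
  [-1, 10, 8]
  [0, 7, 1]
A ⊗ B =
  [-6, 5, 3]
  [-4, 1, -1]
  [0, 3, 1]

Apply the min-plus product entry-by-entry:
  C[0][0] = min over k of (A[0][0] + B[0][0] = 2 + 4 = 6, A[0][1] + B[1][0] = -5 + -1 = -6, A[0][2] + B[2][0] = 7 + 0 = 7) = -6 (attained at k = 1)
  C[0][1] = min over k of (A[0][0] + B[0][1] = 2 + 4 = 6, A[0][1] + B[1][1] = -5 + 10 = 5, A[0][2] + B[2][1] = 7 + 7 = 14) = 5 (attained at k = 1)
  C[0][2] = min over k of (A[0][0] + B[0][2] = 2 + 2 = 4, A[0][1] + B[1][2] = -5 + 8 = 3, A[0][2] + B[2][2] = 7 + 1 = 8) = 3 (attained at k = 1)
  C[1][0] = min over k of (A[1][0] + B[0][0] = -3 + 4 = 1, A[1][1] + B[1][0] = -3 + -1 = -4, A[1][2] + B[2][0] = 3 + 0 = 3) = -4 (attained at k = 1)
  C[1][1] = min over k of (A[1][0] + B[0][1] = -3 + 4 = 1, A[1][1] + B[1][1] = -3 + 10 = 7, A[1][2] + B[2][1] = 3 + 7 = 10) = 1 (attained at k = 0)
  C[1][2] = min over k of (A[1][0] + B[0][2] = -3 + 2 = -1, A[1][1] + B[1][2] = -3 + 8 = 5, A[1][2] + B[2][2] = 3 + 1 = 4) = -1 (attained at k = 0)
  C[2][0] = min over k of (A[2][0] + B[0][0] = -1 + 4 = 3, A[2][1] + B[1][0] = 7 + -1 = 6, A[2][2] + B[2][0] = 0 + 0 = 0) = 0 (attained at k = 2)
  C[2][1] = min over k of (A[2][0] + B[0][1] = -1 + 4 = 3, A[2][1] + B[1][1] = 7 + 10 = 17, A[2][2] + B[2][1] = 0 + 7 = 7) = 3 (attained at k = 0)
  C[2][2] = min over k of (A[2][0] + B[0][2] = -1 + 2 = 1, A[2][1] + B[1][2] = 7 + 8 = 15, A[2][2] + B[2][2] = 0 + 1 = 1) = 1 (attained at k = 0)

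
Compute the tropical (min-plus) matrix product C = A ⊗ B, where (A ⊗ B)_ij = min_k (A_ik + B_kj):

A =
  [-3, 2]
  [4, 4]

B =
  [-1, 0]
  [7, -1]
A ⊗ B =
  [-4, -3]
  [3, 3]

Apply the min-plus product entry-by-entry:
  C[0][0] = min over k of (A[0][0] + B[0][0] = -3 + -1 = -4, A[0][1] + B[1][0] = 2 + 7 = 9) = -4 (attained at k = 0)
  C[0][1] = min over k of (A[0][0] + B[0][1] = -3 + 0 = -3, A[0][1] + B[1][1] = 2 + -1 = 1) = -3 (attained at k = 0)
  C[1][0] = min over k of (A[1][0] + B[0][0] = 4 + -1 = 3, A[1][1] + B[1][0] = 4 + 7 = 11) = 3 (attained at k = 0)
  C[1][1] = min over k of (A[1][0] + B[0][1] = 4 + 0 = 4, A[1][1] + B[1][1] = 4 + -1 = 3) = 3 (attained at k = 1)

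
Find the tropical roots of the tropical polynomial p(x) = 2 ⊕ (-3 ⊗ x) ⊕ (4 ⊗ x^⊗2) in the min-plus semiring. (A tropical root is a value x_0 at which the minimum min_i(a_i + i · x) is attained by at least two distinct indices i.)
Roots: {-7, 5}

Each tropical root is a break point of the lower envelope of the lines y = a_i + i · x (there are 3 lines, with slopes 0, 1, ..., 2). Only the lines that attain the minimum somewhere contribute to roots; other lines are dominated. Here the surviving (envelope) indices are i = 2, i = 1, i = 0.
Intersections between consecutive envelope lines give the roots: for adjacent envelope indices i < j the intersection is x = (a_i − a_j) / (j − i). Reading off the sorted break points: {-7, 5}.
Verification: at each break x_0, at least two indices attain the minimum of min_i(a_i + i · x_0).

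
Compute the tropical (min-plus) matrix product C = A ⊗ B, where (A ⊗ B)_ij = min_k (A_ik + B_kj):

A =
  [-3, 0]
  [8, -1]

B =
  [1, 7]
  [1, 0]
A ⊗ B =
  [-2, 0]
  [0, -1]

Apply the min-plus product entry-by-entry:
  C[0][0] = min over k of (A[0][0] + B[0][0] = -3 + 1 = -2, A[0][1] + B[1][0] = 0 + 1 = 1) = -2 (attained at k = 0)
  C[0][1] = min over k of (A[0][0] + B[0][1] = -3 + 7 = 4, A[0][1] + B[1][1] = 0 + 0 = 0) = 0 (attained at k = 1)
  C[1][0] = min over k of (A[1][0] + B[0][0] = 8 + 1 = 9, A[1][1] + B[1][0] = -1 + 1 = 0) = 0 (attained at k = 1)
  C[1][1] = min over k of (A[1][0] + B[0][1] = 8 + 7 = 15, A[1][1] + B[1][1] = -1 + 0 = -1) = -1 (attained at k = 1)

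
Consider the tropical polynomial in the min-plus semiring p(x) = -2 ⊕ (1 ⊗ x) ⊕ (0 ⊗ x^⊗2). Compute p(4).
p(4) = -2

A tropical monomial a ⊗ x^⊗i evaluates to a + i · x. Evaluating each term at x = 4:
  Term 0 contributes -2 + 0 · 4 = -2
  Term 1 contributes 1 + 1 · 4 = 5
  Term 2 contributes 0 + 2 · 4 = 8
p(4) = ⊕ of these = min[-2, 5, 8] = -2.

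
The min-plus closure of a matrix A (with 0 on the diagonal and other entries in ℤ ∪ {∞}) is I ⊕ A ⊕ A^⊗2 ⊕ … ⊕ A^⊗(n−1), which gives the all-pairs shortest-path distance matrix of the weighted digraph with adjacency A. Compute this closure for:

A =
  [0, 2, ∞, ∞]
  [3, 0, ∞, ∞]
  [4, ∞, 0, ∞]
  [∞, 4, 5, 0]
Closure =
  [0, 2, ∞, ∞]
  [3, 0, ∞, ∞]
  [4, 6, 0, ∞]
  [7, 4, 5, 0]

This is the Floyd-Warshall all-pairs shortest-path computation. For each intermediate vertex k = 0, 1, …, 3, update dist[i][j] ← min(dist[i][j], dist[i][k] + dist[k][j]). The final matrix gives, for each (i, j), the minimum total weight of any directed path from i to j (possibly empty when i = j).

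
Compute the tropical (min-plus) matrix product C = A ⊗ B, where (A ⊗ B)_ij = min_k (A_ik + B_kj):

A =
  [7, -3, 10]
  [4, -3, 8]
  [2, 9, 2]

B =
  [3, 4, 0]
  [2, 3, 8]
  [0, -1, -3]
A ⊗ B =
  [-1, 0, 5]
  [-1, 0, 4]
  [2, 1, -1]

Apply the min-plus product entry-by-entry:
  C[0][0] = min over k of (A[0][0] + B[0][0] = 7 + 3 = 10, A[0][1] + B[1][0] = -3 + 2 = -1, A[0][2] + B[2][0] = 10 + 0 = 10) = -1 (attained at k = 1)
  C[0][1] = min over k of (A[0][0] + B[0][1] = 7 + 4 = 11, A[0][1] + B[1][1] = -3 + 3 = 0, A[0][2] + B[2][1] = 10 + -1 = 9) = 0 (attained at k = 1)
  C[0][2] = min over k of (A[0][0] + B[0][2] = 7 + 0 = 7, A[0][1] + B[1][2] = -3 + 8 = 5, A[0][2] + B[2][2] = 10 + -3 = 7) = 5 (attained at k = 1)
  C[1][0] = min over k of (A[1][0] + B[0][0] = 4 + 3 = 7, A[1][1] + B[1][0] = -3 + 2 = -1, A[1][2] + B[2][0] = 8 + 0 = 8) = -1 (attained at k = 1)
  C[1][1] = min over k of (A[1][0] + B[0][1] = 4 + 4 = 8, A[1][1] + B[1][1] = -3 + 3 = 0, A[1][2] + B[2][1] = 8 + -1 = 7) = 0 (attained at k = 1)
  C[1][2] = min over k of (A[1][0] + B[0][2] = 4 + 0 = 4, A[1][1] + B[1][2] = -3 + 8 = 5, A[1][2] + B[2][2] = 8 + -3 = 5) = 4 (attained at k = 0)
  C[2][0] = min over k of (A[2][0] + B[0][0] = 2 + 3 = 5, A[2][1] + B[1][0] = 9 + 2 = 11, A[2][2] + B[2][0] = 2 + 0 = 2) = 2 (attained at k = 2)
  C[2][1] = min over k of (A[2][0] + B[0][1] = 2 + 4 = 6, A[2][1] + B[1][1] = 9 + 3 = 12, A[2][2] + B[2][1] = 2 + -1 = 1) = 1 (attained at k = 2)
  C[2][2] = min over k of (A[2][0] + B[0][2] = 2 + 0 = 2, A[2][1] + B[1][2] = 9 + 8 = 17, A[2][2] + B[2][2] = 2 + -3 = -1) = -1 (attained at k = 2)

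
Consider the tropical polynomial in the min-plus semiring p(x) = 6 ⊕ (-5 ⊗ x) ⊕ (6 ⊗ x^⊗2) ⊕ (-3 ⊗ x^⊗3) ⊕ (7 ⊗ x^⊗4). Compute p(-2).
p(-2) = -9

A tropical monomial a ⊗ x^⊗i evaluates to a + i · x. Evaluating each term at x = -2:
  Term 0 contributes 6 + 0 · -2 = 6
  Term 1 contributes -5 + 1 · -2 = -7
  Term 2 contributes 6 + 2 · -2 = 2
  Term 3 contributes -3 + 3 · -2 = -9
  Term 4 contributes 7 + 4 · -2 = -1
p(-2) = ⊕ of these = min[6, -7, 2, -9, -1] = -9.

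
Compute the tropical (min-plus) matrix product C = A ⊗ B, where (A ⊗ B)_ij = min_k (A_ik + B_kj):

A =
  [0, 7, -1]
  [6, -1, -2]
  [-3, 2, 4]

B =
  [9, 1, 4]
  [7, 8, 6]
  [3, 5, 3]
A ⊗ B =
  [2, 1, 2]
  [1, 3, 1]
  [6, -2, 1]

Apply the min-plus product entry-by-entry:
  C[0][0] = min over k of (A[0][0] + B[0][0] = 0 + 9 = 9, A[0][1] + B[1][0] = 7 + 7 = 14, A[0][2] + B[2][0] = -1 + 3 = 2) = 2 (attained at k = 2)
  C[0][1] = min over k of (A[0][0] + B[0][1] = 0 + 1 = 1, A[0][1] + B[1][1] = 7 + 8 = 15, A[0][2] + B[2][1] = -1 + 5 = 4) = 1 (attained at k = 0)
  C[0][2] = min over k of (A[0][0] + B[0][2] = 0 + 4 = 4, A[0][1] + B[1][2] = 7 + 6 = 13, A[0][2] + B[2][2] = -1 + 3 = 2) = 2 (attained at k = 2)
  C[1][0] = min over k of (A[1][0] + B[0][0] = 6 + 9 = 15, A[1][1] + B[1][0] = -1 + 7 = 6, A[1][2] + B[2][0] = -2 + 3 = 1) = 1 (attained at k = 2)
  C[1][1] = min over k of (A[1][0] + B[0][1] = 6 + 1 = 7, A[1][1] + B[1][1] = -1 + 8 = 7, A[1][2] + B[2][1] = -2 + 5 = 3) = 3 (attained at k = 2)
  C[1][2] = min over k of (A[1][0] + B[0][2] = 6 + 4 = 10, A[1][1] + B[1][2] = -1 + 6 = 5, A[1][2] + B[2][2] = -2 + 3 = 1) = 1 (attained at k = 2)
  C[2][0] = min over k of (A[2][0] + B[0][0] = -3 + 9 = 6, A[2][1] + B[1][0] = 2 + 7 = 9, A[2][2] + B[2][0] = 4 + 3 = 7) = 6 (attained at k = 0)
  C[2][1] = min over k of (A[2][0] + B[0][1] = -3 + 1 = -2, A[2][1] + B[1][1] = 2 + 8 = 10, A[2][2] + B[2][1] = 4 + 5 = 9) = -2 (attained at k = 0)
  C[2][2] = min over k of (A[2][0] + B[0][2] = -3 + 4 = 1, A[2][1] + B[1][2] = 2 + 6 = 8, A[2][2] + B[2][2] = 4 + 3 = 7) = 1 (attained at k = 0)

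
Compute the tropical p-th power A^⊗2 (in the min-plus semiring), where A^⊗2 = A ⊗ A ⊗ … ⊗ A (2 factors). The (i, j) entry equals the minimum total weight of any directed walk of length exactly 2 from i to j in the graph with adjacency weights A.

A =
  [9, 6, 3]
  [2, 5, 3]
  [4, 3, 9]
A^⊗2 =
  [7, 6, 9]
  [7, 6, 5]
  [5, 8, 6]

Each entry (A^⊗2)_ij equals the minimum over all length-2 walks i = v_0 → v_1 → … → v_2 = j of Σ_t A[v_t][v_{t+1}]. For example, for (i, j) = (0, 2) we minimise over 3 possible intermediate vertex sequences; the minimum is 9, attained along the walk 0 → 1 → 2.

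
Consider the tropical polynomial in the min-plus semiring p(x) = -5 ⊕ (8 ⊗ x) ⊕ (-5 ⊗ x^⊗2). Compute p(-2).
p(-2) = -9

A tropical monomial a ⊗ x^⊗i evaluates to a + i · x. Evaluating each term at x = -2:
  Term 0 contributes -5 + 0 · -2 = -5
  Term 1 contributes 8 + 1 · -2 = 6
  Term 2 contributes -5 + 2 · -2 = -9
p(-2) = ⊕ of these = min[-5, 6, -9] = -9.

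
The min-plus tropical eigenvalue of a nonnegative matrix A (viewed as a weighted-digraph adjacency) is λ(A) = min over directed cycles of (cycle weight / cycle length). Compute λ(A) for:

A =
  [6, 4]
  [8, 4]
λ(A) = 4

Enumerate directed cycles and compute their means (weight / length). Sample:
  cycle 0 → 0: weight = 6, length = 1, mean = 6/1 ≈ 6.000
  cycle 1 → 1: weight = 4, length = 1, mean = 4/1 ≈ 4.000
  cycle 0 → 1 → 0: weight = 12, length = 2, mean = 12/2 ≈ 6.000
  cycle 1 → 0 → 1: weight = 12, length = 2, mean = 12/2 ≈ 6.000
Minimum mean = 4.000, attained e.g. along the cycle 1 → 1 with weight 4 and length 1. So λ(A) = 4/1 = 4.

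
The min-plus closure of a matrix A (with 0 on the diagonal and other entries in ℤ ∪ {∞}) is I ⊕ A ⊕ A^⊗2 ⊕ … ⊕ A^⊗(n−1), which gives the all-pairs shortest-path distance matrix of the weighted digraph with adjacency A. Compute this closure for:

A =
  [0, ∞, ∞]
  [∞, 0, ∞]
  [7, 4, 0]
Closure =
  [0, ∞, ∞]
  [∞, 0, ∞]
  [7, 4, 0]

This is the Floyd-Warshall all-pairs shortest-path computation. For each intermediate vertex k = 0, 1, …, 2, update dist[i][j] ← min(dist[i][j], dist[i][k] + dist[k][j]). The final matrix gives, for each (i, j), the minimum total weight of any directed path from i to j (possibly empty when i = j).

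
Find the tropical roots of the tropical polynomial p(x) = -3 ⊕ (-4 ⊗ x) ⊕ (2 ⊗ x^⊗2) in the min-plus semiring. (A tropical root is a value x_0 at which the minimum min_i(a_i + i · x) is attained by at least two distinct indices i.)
Roots: {-6, 1}

Each tropical root is a break point of the lower envelope of the lines y = a_i + i · x (there are 3 lines, with slopes 0, 1, ..., 2). Only the lines that attain the minimum somewhere contribute to roots; other lines are dominated. Here the surviving (envelope) indices are i = 2, i = 1, i = 0.
Intersections between consecutive envelope lines give the roots: for adjacent envelope indices i < j the intersection is x = (a_i − a_j) / (j − i). Reading off the sorted break points: {-6, 1}.
Verification: at each break x_0, at least two indices attain the minimum of min_i(a_i + i · x_0).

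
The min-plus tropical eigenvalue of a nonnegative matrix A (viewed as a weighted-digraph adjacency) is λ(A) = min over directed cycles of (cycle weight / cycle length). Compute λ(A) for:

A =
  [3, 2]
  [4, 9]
λ(A) = 3

Enumerate directed cycles and compute their means (weight / length). Sample:
  cycle 0 → 0: weight = 3, length = 1, mean = 3/1 ≈ 3.000
  cycle 1 → 1: weight = 9, length = 1, mean = 9/1 ≈ 9.000
  cycle 0 → 1 → 0: weight = 6, length = 2, mean = 6/2 ≈ 3.000
  cycle 1 → 0 → 1: weight = 6, length = 2, mean = 6/2 ≈ 3.000
Minimum mean = 3.000, attained e.g. along the cycle 0 → 0 with weight 3 and length 1. So λ(A) = 3/1 = 3.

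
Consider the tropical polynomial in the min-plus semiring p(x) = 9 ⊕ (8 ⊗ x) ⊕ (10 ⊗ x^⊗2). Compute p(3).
p(3) = 9

A tropical monomial a ⊗ x^⊗i evaluates to a + i · x. Evaluating each term at x = 3:
  Term 0 contributes 9 + 0 · 3 = 9
  Term 1 contributes 8 + 1 · 3 = 11
  Term 2 contributes 10 + 2 · 3 = 16
p(3) = ⊕ of these = min[9, 11, 16] = 9.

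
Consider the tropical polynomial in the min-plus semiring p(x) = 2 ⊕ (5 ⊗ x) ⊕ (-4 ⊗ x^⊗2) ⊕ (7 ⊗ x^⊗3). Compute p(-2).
p(-2) = -8

A tropical monomial a ⊗ x^⊗i evaluates to a + i · x. Evaluating each term at x = -2:
  Term 0 contributes 2 + 0 · -2 = 2
  Term 1 contributes 5 + 1 · -2 = 3
  Term 2 contributes -4 + 2 · -2 = -8
  Term 3 contributes 7 + 3 · -2 = 1
p(-2) = ⊕ of these = min[2, 3, -8, 1] = -8.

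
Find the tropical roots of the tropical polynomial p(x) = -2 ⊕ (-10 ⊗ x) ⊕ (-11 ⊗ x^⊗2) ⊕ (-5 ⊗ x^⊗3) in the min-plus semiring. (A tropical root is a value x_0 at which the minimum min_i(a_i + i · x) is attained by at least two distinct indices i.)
Roots: {-6, 1, 8}

Each tropical root is a break point of the lower envelope of the lines y = a_i + i · x (there are 4 lines, with slopes 0, 1, ..., 3). Only the lines that attain the minimum somewhere contribute to roots; other lines are dominated. Here the surviving (envelope) indices are i = 3, i = 2, i = 1, i = 0.
Intersections between consecutive envelope lines give the roots: for adjacent envelope indices i < j the intersection is x = (a_i − a_j) / (j − i). Reading off the sorted break points: {-6, 1, 8}.
Verification: at each break x_0, at least two indices attain the minimum of min_i(a_i + i · x_0).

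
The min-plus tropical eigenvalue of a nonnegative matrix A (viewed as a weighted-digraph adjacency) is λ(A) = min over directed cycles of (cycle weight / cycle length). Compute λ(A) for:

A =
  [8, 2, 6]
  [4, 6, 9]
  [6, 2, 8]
λ(A) = 3

Enumerate directed cycles and compute their means (weight / length). Sample:
  cycle 0 → 0: weight = 8, length = 1, mean = 8/1 ≈ 8.000
  cycle 1 → 1: weight = 6, length = 1, mean = 6/1 ≈ 6.000
  cycle 2 → 2: weight = 8, length = 1, mean = 8/1 ≈ 8.000
  cycle 0 → 1 → 0: weight = 6, length = 2, mean = 6/2 ≈ 3.000
  cycle 0 → 2 → 0: weight = 12, length = 2, mean = 12/2 ≈ 6.000
  cycle 1 → 0 → 1: weight = 6, length = 2, mean = 6/2 ≈ 3.000
Minimum mean = 3.000, attained e.g. along the cycle 0 → 1 → 0 with weight 6 and length 2. So λ(A) = 6/2 = 3.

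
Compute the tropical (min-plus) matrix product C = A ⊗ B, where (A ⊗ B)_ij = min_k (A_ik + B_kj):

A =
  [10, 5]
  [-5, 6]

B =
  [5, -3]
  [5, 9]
A ⊗ B =
  [10, 7]
  [0, -8]

Apply the min-plus product entry-by-entry:
  C[0][0] = min over k of (A[0][0] + B[0][0] = 10 + 5 = 15, A[0][1] + B[1][0] = 5 + 5 = 10) = 10 (attained at k = 1)
  C[0][1] = min over k of (A[0][0] + B[0][1] = 10 + -3 = 7, A[0][1] + B[1][1] = 5 + 9 = 14) = 7 (attained at k = 0)
  C[1][0] = min over k of (A[1][0] + B[0][0] = -5 + 5 = 0, A[1][1] + B[1][0] = 6 + 5 = 11) = 0 (attained at k = 0)
  C[1][1] = min over k of (A[1][0] + B[0][1] = -5 + -3 = -8, A[1][1] + B[1][1] = 6 + 9 = 15) = -8 (attained at k = 0)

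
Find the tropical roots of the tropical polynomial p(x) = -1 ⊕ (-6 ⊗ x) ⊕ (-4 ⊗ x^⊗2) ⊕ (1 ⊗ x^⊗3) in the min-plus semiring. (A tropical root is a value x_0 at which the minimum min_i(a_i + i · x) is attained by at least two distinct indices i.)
Roots: {-5, -2, 5}

Each tropical root is a break point of the lower envelope of the lines y = a_i + i · x (there are 4 lines, with slopes 0, 1, ..., 3). Only the lines that attain the minimum somewhere contribute to roots; other lines are dominated. Here the surviving (envelope) indices are i = 3, i = 2, i = 1, i = 0.
Intersections between consecutive envelope lines give the roots: for adjacent envelope indices i < j the intersection is x = (a_i − a_j) / (j − i). Reading off the sorted break points: {-5, -2, 5}.
Verification: at each break x_0, at least two indices attain the minimum of min_i(a_i + i · x_0).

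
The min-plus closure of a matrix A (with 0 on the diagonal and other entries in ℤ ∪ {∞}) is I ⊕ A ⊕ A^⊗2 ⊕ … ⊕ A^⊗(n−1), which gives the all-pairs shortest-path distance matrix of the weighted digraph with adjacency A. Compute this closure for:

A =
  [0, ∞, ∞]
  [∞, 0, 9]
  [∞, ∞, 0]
Closure =
  [0, ∞, ∞]
  [∞, 0, 9]
  [∞, ∞, 0]

This is the Floyd-Warshall all-pairs shortest-path computation. For each intermediate vertex k = 0, 1, …, 2, update dist[i][j] ← min(dist[i][j], dist[i][k] + dist[k][j]). The final matrix gives, for each (i, j), the minimum total weight of any directed path from i to j (possibly empty when i = j).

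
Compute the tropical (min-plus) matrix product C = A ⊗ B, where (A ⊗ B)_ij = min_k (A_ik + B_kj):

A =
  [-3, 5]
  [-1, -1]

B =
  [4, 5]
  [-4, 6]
A ⊗ B =
  [1, 2]
  [-5, 4]

Apply the min-plus product entry-by-entry:
  C[0][0] = min over k of (A[0][0] + B[0][0] = -3 + 4 = 1, A[0][1] + B[1][0] = 5 + -4 = 1) = 1 (attained at k = 0)
  C[0][1] = min over k of (A[0][0] + B[0][1] = -3 + 5 = 2, A[0][1] + B[1][1] = 5 + 6 = 11) = 2 (attained at k = 0)
  C[1][0] = min over k of (A[1][0] + B[0][0] = -1 + 4 = 3, A[1][1] + B[1][0] = -1 + -4 = -5) = -5 (attained at k = 1)
  C[1][1] = min over k of (A[1][0] + B[0][1] = -1 + 5 = 4, A[1][1] + B[1][1] = -1 + 6 = 5) = 4 (attained at k = 0)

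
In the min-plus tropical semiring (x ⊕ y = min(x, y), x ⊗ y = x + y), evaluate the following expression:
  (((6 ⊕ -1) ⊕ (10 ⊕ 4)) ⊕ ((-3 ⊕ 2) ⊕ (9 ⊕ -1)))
(((6 ⊕ -1) ⊕ (10 ⊕ 4)) ⊕ ((-3 ⊕ 2) ⊕ (9 ⊕ -1))) = -3

Expand innermost to outermost. Recall ⊕ takes the minimum of its arguments and ⊗ takes their sum. Working out the expression (((6 ⊕ -1) ⊕ (10 ⊕ 4)) ⊕ ((-3 ⊕ 2) ⊕ (9 ⊕ -1))) gives -3.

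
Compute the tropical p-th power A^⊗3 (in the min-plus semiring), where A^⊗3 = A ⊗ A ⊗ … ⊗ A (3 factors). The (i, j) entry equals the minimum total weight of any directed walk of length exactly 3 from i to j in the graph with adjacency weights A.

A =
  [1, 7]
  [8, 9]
A^⊗3 =
  [3, 9]
  [10, 16]

Each entry (A^⊗3)_ij equals the minimum over all length-3 walks i = v_0 → v_1 → … → v_3 = j of Σ_t A[v_t][v_{t+1}]. For example, for (i, j) = (0, 1) we minimise over 4 possible intermediate vertex sequences; the minimum is 9, attained along the walk 0 → 0 → 0 → 1.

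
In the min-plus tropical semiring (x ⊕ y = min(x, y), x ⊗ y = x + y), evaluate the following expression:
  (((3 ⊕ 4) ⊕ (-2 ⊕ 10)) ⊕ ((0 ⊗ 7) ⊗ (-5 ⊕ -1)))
(((3 ⊕ 4) ⊕ (-2 ⊕ 10)) ⊕ ((0 ⊗ 7) ⊗ (-5 ⊕ -1))) = -2

Expand innermost to outermost. Recall ⊕ takes the minimum of its arguments and ⊗ takes their sum. Working out the expression (((3 ⊕ 4) ⊕ (-2 ⊕ 10)) ⊕ ((0 ⊗ 7) ⊗ (-5 ⊕ -1))) gives -2.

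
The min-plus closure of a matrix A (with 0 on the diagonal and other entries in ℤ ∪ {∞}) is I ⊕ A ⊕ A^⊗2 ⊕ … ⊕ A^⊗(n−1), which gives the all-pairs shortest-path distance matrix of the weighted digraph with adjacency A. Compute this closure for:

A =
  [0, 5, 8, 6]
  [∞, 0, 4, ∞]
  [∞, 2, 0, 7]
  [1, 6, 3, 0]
Closure =
  [0, 5, 8, 6]
  [12, 0, 4, 11]
  [8, 2, 0, 7]
  [1, 5, 3, 0]

This is the Floyd-Warshall all-pairs shortest-path computation. For each intermediate vertex k = 0, 1, …, 3, update dist[i][j] ← min(dist[i][j], dist[i][k] + dist[k][j]). The final matrix gives, for each (i, j), the minimum total weight of any directed path from i to j (possibly empty when i = j).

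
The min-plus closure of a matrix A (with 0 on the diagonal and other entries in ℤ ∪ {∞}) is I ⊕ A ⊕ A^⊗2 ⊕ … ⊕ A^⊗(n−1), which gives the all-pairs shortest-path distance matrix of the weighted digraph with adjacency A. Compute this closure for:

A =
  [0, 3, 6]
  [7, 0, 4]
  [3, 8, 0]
Closure =
  [0, 3, 6]
  [7, 0, 4]
  [3, 6, 0]

This is the Floyd-Warshall all-pairs shortest-path computation. For each intermediate vertex k = 0, 1, …, 2, update dist[i][j] ← min(dist[i][j], dist[i][k] + dist[k][j]). The final matrix gives, for each (i, j), the minimum total weight of any directed path from i to j (possibly empty when i = j).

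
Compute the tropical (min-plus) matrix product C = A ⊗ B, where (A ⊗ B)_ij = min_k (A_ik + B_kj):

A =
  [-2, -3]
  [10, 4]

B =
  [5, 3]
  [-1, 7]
A ⊗ B =
  [-4, 1]
  [3, 11]

Apply the min-plus product entry-by-entry:
  C[0][0] = min over k of (A[0][0] + B[0][0] = -2 + 5 = 3, A[0][1] + B[1][0] = -3 + -1 = -4) = -4 (attained at k = 1)
  C[0][1] = min over k of (A[0][0] + B[0][1] = -2 + 3 = 1, A[0][1] + B[1][1] = -3 + 7 = 4) = 1 (attained at k = 0)
  C[1][0] = min over k of (A[1][0] + B[0][0] = 10 + 5 = 15, A[1][1] + B[1][0] = 4 + -1 = 3) = 3 (attained at k = 1)
  C[1][1] = min over k of (A[1][0] + B[0][1] = 10 + 3 = 13, A[1][1] + B[1][1] = 4 + 7 = 11) = 11 (attained at k = 1)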